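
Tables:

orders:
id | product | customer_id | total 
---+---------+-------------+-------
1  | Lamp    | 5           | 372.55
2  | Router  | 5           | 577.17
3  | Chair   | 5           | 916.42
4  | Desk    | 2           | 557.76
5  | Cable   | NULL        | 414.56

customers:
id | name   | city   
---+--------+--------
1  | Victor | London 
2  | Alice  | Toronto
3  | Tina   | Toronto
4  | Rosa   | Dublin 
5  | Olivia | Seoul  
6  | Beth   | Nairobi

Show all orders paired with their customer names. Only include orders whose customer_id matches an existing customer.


INNER JOIN keeps only orders rows whose customer_id matches an id in customers. Walk through each order:
  - order 1 (Lamp): customer_id=5 -> matches Olivia
  - order 2 (Router): customer_id=5 -> matches Olivia
  - order 3 (Chair): customer_id=5 -> matches Olivia
  - order 4 (Desk): customer_id=2 -> matches Alice
  - order 5 (Cable): customer_id=NULL, no match -> dropped
So 1 of 5 rows is dropped.

SQL:
SELECT a.product, b.name AS customer
FROM orders a
INNER JOIN customers b ON a.customer_id = b.id

Result:
product | customer
--------+---------
Lamp    | Olivia  
Router  | Olivia  
Chair   | Olivia  
Desk    | Alice   


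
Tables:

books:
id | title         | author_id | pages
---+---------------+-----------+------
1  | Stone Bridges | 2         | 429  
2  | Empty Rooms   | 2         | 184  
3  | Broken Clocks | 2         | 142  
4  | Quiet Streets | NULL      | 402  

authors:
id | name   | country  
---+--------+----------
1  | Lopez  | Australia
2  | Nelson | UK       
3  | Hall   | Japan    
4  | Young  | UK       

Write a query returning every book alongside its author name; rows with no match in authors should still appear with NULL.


LEFT JOIN keeps every row from books (the left table); where author_id has no match in authors, the author columns become NULL. Walk through each book:
  - book 1 (Stone Bridges): author_id=2 -> matches Nelson
  - book 2 (Empty Rooms): author_id=2 -> matches Nelson
  - book 3 (Broken Clocks): author_id=2 -> matches Nelson
  - book 4 (Quiet Streets): author_id=NULL, no match -> kept with NULL
All 4 rows appear; 1 has NULL author.

SQL:
SELECT a.title, b.name AS author
FROM books a
LEFT JOIN authors b ON a.author_id = b.id

Result:
title         | author
--------------+-------
Stone Bridges | Nelson
Empty Rooms   | Nelson
Broken Clocks | Nelson
Quiet Streets | NULL  


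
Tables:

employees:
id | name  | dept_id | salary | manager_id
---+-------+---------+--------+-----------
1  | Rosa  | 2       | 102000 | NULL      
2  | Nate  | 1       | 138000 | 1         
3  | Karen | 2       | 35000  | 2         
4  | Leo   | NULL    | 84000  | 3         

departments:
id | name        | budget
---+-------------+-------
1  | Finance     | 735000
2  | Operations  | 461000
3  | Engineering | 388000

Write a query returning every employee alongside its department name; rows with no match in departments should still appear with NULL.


LEFT JOIN keeps every row from employees (the left table); where dept_id has no match in departments, the department columns become NULL. Walk through each employee:
  - employee 1 (Rosa): dept_id=2 -> matches Operations
  - employee 2 (Nate): dept_id=1 -> matches Finance
  - employee 3 (Karen): dept_id=2 -> matches Operations
  - employee 4 (Leo): dept_id=NULL, no match -> kept with NULL
All 4 rows appear; 1 has NULL department.

SQL:
SELECT a.name, b.name AS department
FROM employees a
LEFT JOIN departments b ON a.dept_id = b.id

Result:
name  | department
------+-----------
Rosa  | Operations
Nate  | Finance   
Karen | Operations
Leo   | NULL      


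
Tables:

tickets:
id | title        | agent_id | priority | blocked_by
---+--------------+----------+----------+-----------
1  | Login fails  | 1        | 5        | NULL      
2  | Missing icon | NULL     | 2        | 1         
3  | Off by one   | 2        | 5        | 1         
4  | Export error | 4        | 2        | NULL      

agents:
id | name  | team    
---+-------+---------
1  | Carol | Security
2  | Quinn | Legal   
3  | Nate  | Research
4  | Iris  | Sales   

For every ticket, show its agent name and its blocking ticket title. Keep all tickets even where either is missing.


Two LEFT JOINs from the same base table tickets: one to agents via agent_id, one to tickets itself via blocked_by. Both are LEFT so every ticket is preserved.
Match against agents:
  - ticket 1 (Login fails): agent_id=1 -> matches Carol
  - ticket 2 (Missing icon): agent_id=NULL, no match -> kept with NULL
  - ticket 3 (Off by one): agent_id=2 -> matches Quinn
  - ticket 4 (Export error): agent_id=4 -> matches Iris
Match against tickets (self):
  - ticket 1 (Login fails): blocked_by=NULL -> NULL
  - ticket 2 (Missing icon): blocked_by=1 -> Login fails
  - ticket 3 (Off by one): blocked_by=1 -> Login fails
  - ticket 4 (Export error): blocked_by=NULL -> NULL

SQL:
SELECT a.title, b.name AS agent, c.title AS blocked_by
FROM tickets a
LEFT JOIN agents b ON a.agent_id = b.id
LEFT JOIN tickets c ON a.blocked_by = c.id

Result:
title        | agent | blocked_by 
-------------+-------+------------
Login fails  | Carol | NULL       
Missing icon | NULL  | Login fails
Off by one   | Quinn | Login fails
Export error | Iris  | NULL       


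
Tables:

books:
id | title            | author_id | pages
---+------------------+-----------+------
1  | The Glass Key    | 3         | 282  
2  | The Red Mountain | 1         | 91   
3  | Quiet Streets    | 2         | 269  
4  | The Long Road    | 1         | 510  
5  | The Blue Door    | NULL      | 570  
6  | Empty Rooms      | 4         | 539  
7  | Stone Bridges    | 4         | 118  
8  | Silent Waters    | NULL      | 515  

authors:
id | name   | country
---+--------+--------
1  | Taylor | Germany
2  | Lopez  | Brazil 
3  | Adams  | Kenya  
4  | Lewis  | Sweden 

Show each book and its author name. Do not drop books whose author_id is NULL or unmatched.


LEFT JOIN keeps every row from books (the left table); where author_id has no match in authors, the author columns become NULL. Walk through each book:
  - book 1 (The Glass Key): author_id=3 -> matches Adams
  - book 2 (The Red Mountain): author_id=1 -> matches Taylor
  - book 3 (Quiet Streets): author_id=2 -> matches Lopez
  - book 4 (The Long Road): author_id=1 -> matches Taylor
  - book 5 (The Blue Door): author_id=NULL, no match -> kept with NULL
  - book 6 (Empty Rooms): author_id=4 -> matches Lewis
  - book 7 (Stone Bridges): author_id=4 -> matches Lewis
  - book 8 (Silent Waters): author_id=NULL, no match -> kept with NULL
All 8 rows appear; 2 have NULL author.

SQL:
SELECT a.title, b.name AS author
FROM books a
LEFT JOIN authors b ON a.author_id = b.id

Result:
title            | author
-----------------+-------
The Glass Key    | Adams 
The Red Mountain | Taylor
Quiet Streets    | Lopez 
The Long Road    | Taylor
The Blue Door    | NULL  
Empty Rooms      | Lewis 
Stone Bridges    | Lewis 
Silent Waters    | NULL  


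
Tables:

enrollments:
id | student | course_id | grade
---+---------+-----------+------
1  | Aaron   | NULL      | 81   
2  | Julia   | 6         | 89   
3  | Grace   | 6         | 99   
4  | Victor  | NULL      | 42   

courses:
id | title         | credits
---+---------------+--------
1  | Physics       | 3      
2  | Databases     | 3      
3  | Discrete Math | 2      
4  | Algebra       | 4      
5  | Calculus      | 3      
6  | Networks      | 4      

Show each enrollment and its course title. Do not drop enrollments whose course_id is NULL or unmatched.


LEFT JOIN keeps every row from enrollments (the left table); where course_id has no match in courses, the course columns become NULL. Walk through each enrollment:
  - enrollment 1 (Aaron): course_id=NULL, no match -> kept with NULL
  - enrollment 2 (Julia): course_id=6 -> matches Networks
  - enrollment 3 (Grace): course_id=6 -> matches Networks
  - enrollment 4 (Victor): course_id=NULL, no match -> kept with NULL
All 4 rows appear; 2 have NULL course.

SQL:
SELECT a.student, b.title AS course
FROM enrollments a
LEFT JOIN courses b ON a.course_id = b.id

Result:
student | course  
--------+---------
Aaron   | NULL    
Julia   | Networks
Grace   | Networks
Victor  | NULL    


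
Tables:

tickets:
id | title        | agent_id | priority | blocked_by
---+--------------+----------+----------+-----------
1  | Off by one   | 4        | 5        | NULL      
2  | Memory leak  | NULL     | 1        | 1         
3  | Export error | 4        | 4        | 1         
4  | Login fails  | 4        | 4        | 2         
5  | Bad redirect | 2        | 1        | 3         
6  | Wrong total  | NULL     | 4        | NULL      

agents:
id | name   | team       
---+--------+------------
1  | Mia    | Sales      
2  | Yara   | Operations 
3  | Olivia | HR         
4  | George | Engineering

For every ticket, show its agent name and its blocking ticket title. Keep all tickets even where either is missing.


Two LEFT JOINs from the same base table tickets: one to agents via agent_id, one to tickets itself via blocked_by. Both are LEFT so every ticket is preserved.
Match against agents:
  - ticket 1 (Off by one): agent_id=4 -> matches George
  - ticket 2 (Memory leak): agent_id=NULL, no match -> kept with NULL
  - ticket 3 (Export error): agent_id=4 -> matches George
  - ticket 4 (Login fails): agent_id=4 -> matches George
  - ticket 5 (Bad redirect): agent_id=2 -> matches Yara
  - ticket 6 (Wrong total): agent_id=NULL, no match -> kept with NULL
Match against tickets (self):
  - ticket 1 (Off by one): blocked_by=NULL -> NULL
  - ticket 2 (Memory leak): blocked_by=1 -> Off by one
  - ticket 3 (Export error): blocked_by=1 -> Off by one
  - ticket 4 (Login fails): blocked_by=2 -> Memory leak
  - ticket 5 (Bad redirect): blocked_by=3 -> Export error
  - ticket 6 (Wrong total): blocked_by=NULL -> NULL

SQL:
SELECT a.title, b.name AS agent, c.title AS blocked_by
FROM tickets a
LEFT JOIN agents b ON a.agent_id = b.id
LEFT JOIN tickets c ON a.blocked_by = c.id

Result:
title        | agent  | blocked_by  
-------------+--------+-------------
Off by one   | George | NULL        
Memory leak  | NULL   | Off by one  
Export error | George | Off by one  
Login fails  | George | Memory leak 
Bad redirect | Yara   | Export error
Wrong total  | NULL   | NULL        


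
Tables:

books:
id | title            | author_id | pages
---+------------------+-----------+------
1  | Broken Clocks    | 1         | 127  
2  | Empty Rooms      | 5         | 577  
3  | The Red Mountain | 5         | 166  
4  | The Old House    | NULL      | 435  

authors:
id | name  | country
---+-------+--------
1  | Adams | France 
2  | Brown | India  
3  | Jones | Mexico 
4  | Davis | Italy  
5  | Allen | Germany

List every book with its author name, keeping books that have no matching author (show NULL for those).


LEFT JOIN keeps every row from books (the left table); where author_id has no match in authors, the author columns become NULL. Walk through each book:
  - book 1 (Broken Clocks): author_id=1 -> matches Adams
  - book 2 (Empty Rooms): author_id=5 -> matches Allen
  - book 3 (The Red Mountain): author_id=5 -> matches Allen
  - book 4 (The Old House): author_id=NULL, no match -> kept with NULL
All 4 rows appear; 1 has NULL author.

SQL:
SELECT a.title, b.name AS author
FROM books a
LEFT JOIN authors b ON a.author_id = b.id

Result:
title            | author
-----------------+-------
Broken Clocks    | Adams 
Empty Rooms      | Allen 
The Red Mountain | Allen 
The Old House    | NULL  


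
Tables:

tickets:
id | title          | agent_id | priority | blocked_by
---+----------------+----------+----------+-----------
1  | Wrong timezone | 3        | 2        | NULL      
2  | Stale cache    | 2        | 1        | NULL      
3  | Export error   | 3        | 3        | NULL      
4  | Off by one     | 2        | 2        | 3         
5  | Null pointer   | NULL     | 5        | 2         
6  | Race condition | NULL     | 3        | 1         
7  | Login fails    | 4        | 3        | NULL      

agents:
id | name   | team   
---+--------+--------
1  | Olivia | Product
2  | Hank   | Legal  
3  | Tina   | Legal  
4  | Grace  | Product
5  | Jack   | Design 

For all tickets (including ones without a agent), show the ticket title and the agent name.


LEFT JOIN keeps every row from tickets (the left table); where agent_id has no match in agents, the agent columns become NULL. Walk through each ticket:
  - ticket 1 (Wrong timezone): agent_id=3 -> matches Tina
  - ticket 2 (Stale cache): agent_id=2 -> matches Hank
  - ticket 3 (Export error): agent_id=3 -> matches Tina
  - ticket 4 (Off by one): agent_id=2 -> matches Hank
  - ticket 5 (Null pointer): agent_id=NULL, no match -> kept with NULL
  - ticket 6 (Race condition): agent_id=NULL, no match -> kept with NULL
  - ticket 7 (Login fails): agent_id=4 -> matches Grace
All 7 rows appear; 2 have NULL agent.

SQL:
SELECT a.title, b.name AS agent
FROM tickets a
LEFT JOIN agents b ON a.agent_id = b.id

Result:
title          | agent
---------------+------
Wrong timezone | Tina 
Stale cache    | Hank 
Export error   | Tina 
Off by one     | Hank 
Null pointer   | NULL 
Race condition | NULL 
Login fails    | Grace


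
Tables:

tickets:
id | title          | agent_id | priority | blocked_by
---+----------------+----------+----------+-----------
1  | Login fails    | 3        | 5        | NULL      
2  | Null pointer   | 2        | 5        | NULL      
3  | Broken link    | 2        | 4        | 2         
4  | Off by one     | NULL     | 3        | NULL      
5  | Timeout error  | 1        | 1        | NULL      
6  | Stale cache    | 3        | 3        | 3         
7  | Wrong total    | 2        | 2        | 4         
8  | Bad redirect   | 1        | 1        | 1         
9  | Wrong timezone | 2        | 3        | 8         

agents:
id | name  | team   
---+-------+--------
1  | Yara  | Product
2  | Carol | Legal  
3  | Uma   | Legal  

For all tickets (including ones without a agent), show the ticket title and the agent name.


LEFT JOIN keeps every row from tickets (the left table); where agent_id has no match in agents, the agent columns become NULL. Walk through each ticket:
  - ticket 1 (Login fails): agent_id=3 -> matches Uma
  - ticket 2 (Null pointer): agent_id=2 -> matches Carol
  - ticket 3 (Broken link): agent_id=2 -> matches Carol
  - ticket 4 (Off by one): agent_id=NULL, no match -> kept with NULL
  - ticket 5 (Timeout error): agent_id=1 -> matches Yara
  - ticket 6 (Stale cache): agent_id=3 -> matches Uma
  - ticket 7 (Wrong total): agent_id=2 -> matches Carol
  - ticket 8 (Bad redirect): agent_id=1 -> matches Yara
  - ticket 9 (Wrong timezone): agent_id=2 -> matches Carol
All 9 rows appear; 1 has NULL agent.

SQL:
SELECT a.title, b.name AS agent
FROM tickets a
LEFT JOIN agents b ON a.agent_id = b.id

Result:
title          | agent
---------------+------
Login fails    | Uma  
Null pointer   | Carol
Broken link    | Carol
Off by one     | NULL 
Timeout error  | Yara 
Stale cache    | Uma  
Wrong total    | Carol
Bad redirect   | Yara 
Wrong timezone | Carol


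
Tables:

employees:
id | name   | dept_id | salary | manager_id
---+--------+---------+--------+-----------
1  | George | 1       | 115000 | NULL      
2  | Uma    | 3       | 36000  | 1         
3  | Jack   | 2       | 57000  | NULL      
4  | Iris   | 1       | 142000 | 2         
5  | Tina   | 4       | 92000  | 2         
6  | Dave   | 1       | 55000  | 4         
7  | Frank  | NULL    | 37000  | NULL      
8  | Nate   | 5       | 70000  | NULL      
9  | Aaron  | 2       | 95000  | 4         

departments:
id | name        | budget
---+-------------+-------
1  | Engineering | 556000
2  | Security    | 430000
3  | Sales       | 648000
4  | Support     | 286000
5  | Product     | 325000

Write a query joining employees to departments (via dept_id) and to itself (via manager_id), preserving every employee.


Two LEFT JOINs from the same base table employees: one to departments via dept_id, one to employees itself via manager_id. Both are LEFT so every employee is preserved.
Match against departments:
  - employee 1 (George): dept_id=1 -> matches Engineering
  - employee 2 (Uma): dept_id=3 -> matches Sales
  - employee 3 (Jack): dept_id=2 -> matches Security
  - employee 4 (Iris): dept_id=1 -> matches Engineering
  - employee 5 (Tina): dept_id=4 -> matches Support
  - employee 6 (Dave): dept_id=1 -> matches Engineering
  - employee 7 (Frank): dept_id=NULL, no match -> kept with NULL
  - employee 8 (Nate): dept_id=5 -> matches Product
  - employee 9 (Aaron): dept_id=2 -> matches Security
Match against employees (self):
  - employee 1 (George): manager_id=NULL -> NULL
  - employee 2 (Uma): manager_id=1 -> George
  - employee 3 (Jack): manager_id=NULL -> NULL
  - employee 4 (Iris): manager_id=2 -> Uma
  - employee 5 (Tina): manager_id=2 -> Uma
  - employee 6 (Dave): manager_id=4 -> Iris
  - employee 7 (Frank): manager_id=NULL -> NULL
  - employee 8 (Nate): manager_id=NULL -> NULL
  - employee 9 (Aaron): manager_id=4 -> Iris

SQL:
SELECT a.name, b.name AS department, c.name AS manager
FROM employees a
LEFT JOIN departments b ON a.dept_id = b.id
LEFT JOIN employees c ON a.manager_id = c.id

Result:
name   | department  | manager
-------+-------------+--------
George | Engineering | NULL   
Uma    | Sales       | George 
Jack   | Security    | NULL   
Iris   | Engineering | Uma    
Tina   | Support     | Uma    
Dave   | Engineering | Iris   
Frank  | NULL        | NULL   
Nate   | Product     | NULL   
Aaron  | Security    | Iris   


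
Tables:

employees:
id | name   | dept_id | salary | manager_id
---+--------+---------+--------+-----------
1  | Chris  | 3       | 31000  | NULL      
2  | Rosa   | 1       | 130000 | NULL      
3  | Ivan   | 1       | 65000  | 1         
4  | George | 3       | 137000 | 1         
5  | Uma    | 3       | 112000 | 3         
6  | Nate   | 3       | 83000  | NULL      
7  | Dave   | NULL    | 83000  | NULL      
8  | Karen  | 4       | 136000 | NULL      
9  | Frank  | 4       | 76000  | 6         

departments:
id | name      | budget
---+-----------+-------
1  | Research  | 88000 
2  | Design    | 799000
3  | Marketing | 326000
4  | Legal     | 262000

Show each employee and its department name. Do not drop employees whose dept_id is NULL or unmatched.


LEFT JOIN keeps every row from employees (the left table); where dept_id has no match in departments, the department columns become NULL. Walk through each employee:
  - employee 1 (Chris): dept_id=3 -> matches Marketing
  - employee 2 (Rosa): dept_id=1 -> matches Research
  - employee 3 (Ivan): dept_id=1 -> matches Research
  - employee 4 (George): dept_id=3 -> matches Marketing
  - employee 5 (Uma): dept_id=3 -> matches Marketing
  - employee 6 (Nate): dept_id=3 -> matches Marketing
  - employee 7 (Dave): dept_id=NULL, no match -> kept with NULL
  - employee 8 (Karen): dept_id=4 -> matches Legal
  - employee 9 (Frank): dept_id=4 -> matches Legal
All 9 rows appear; 1 has NULL department.

SQL:
SELECT a.name, b.name AS department
FROM employees a
LEFT JOIN departments b ON a.dept_id = b.id

Result:
name   | department
-------+-----------
Chris  | Marketing 
Rosa   | Research  
Ivan   | Research  
George | Marketing 
Uma    | Marketing 
Nate   | Marketing 
Dave   | NULL      
Karen  | Legal     
Frank  | Legal     


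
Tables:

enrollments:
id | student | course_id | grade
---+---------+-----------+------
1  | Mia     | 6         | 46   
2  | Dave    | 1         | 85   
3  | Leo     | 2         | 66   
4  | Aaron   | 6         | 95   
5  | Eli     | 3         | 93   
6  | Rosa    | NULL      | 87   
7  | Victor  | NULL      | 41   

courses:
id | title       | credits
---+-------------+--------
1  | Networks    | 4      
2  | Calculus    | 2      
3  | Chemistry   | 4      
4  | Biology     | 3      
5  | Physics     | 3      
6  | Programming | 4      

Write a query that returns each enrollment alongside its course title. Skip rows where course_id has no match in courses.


INNER JOIN keeps only enrollments rows whose course_id matches an id in courses. Walk through each enrollment:
  - enrollment 1 (Mia): course_id=6 -> matches Programming
  - enrollment 2 (Dave): course_id=1 -> matches Networks
  - enrollment 3 (Leo): course_id=2 -> matches Calculus
  - enrollment 4 (Aaron): course_id=6 -> matches Programming
  - enrollment 5 (Eli): course_id=3 -> matches Chemistry
  - enrollment 6 (Rosa): course_id=NULL, no match -> dropped
  - enrollment 7 (Victor): course_id=NULL, no match -> dropped
So 2 of 7 rows are dropped.

SQL:
SELECT a.student, b.title AS course
FROM enrollments a
INNER JOIN courses b ON a.course_id = b.id

Result:
student | course     
--------+------------
Mia     | Programming
Dave    | Networks   
Leo     | Calculus   
Aaron   | Programming
Eli     | Chemistry  


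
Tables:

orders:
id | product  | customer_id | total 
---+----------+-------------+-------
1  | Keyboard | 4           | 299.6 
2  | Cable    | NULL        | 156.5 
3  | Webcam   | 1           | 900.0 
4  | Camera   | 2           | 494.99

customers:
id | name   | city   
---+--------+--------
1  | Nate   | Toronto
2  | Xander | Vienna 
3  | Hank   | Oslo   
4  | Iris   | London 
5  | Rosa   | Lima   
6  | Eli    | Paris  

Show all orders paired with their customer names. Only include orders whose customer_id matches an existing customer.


INNER JOIN keeps only orders rows whose customer_id matches an id in customers. Walk through each order:
  - order 1 (Keyboard): customer_id=4 -> matches Iris
  - order 2 (Cable): customer_id=NULL, no match -> dropped
  - order 3 (Webcam): customer_id=1 -> matches Nate
  - order 4 (Camera): customer_id=2 -> matches Xander
So 1 of 4 rows is dropped.

SQL:
SELECT a.product, b.name AS customer
FROM orders a
INNER JOIN customers b ON a.customer_id = b.id

Result:
product  | customer
---------+---------
Keyboard | Iris    
Webcam   | Nate    
Camera   | Xander  


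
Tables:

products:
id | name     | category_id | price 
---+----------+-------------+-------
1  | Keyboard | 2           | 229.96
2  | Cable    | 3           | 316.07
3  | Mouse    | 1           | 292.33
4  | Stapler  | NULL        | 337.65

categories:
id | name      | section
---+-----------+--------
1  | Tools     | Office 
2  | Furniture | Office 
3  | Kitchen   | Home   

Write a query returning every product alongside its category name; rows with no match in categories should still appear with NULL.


LEFT JOIN keeps every row from products (the left table); where category_id has no match in categories, the category columns become NULL. Walk through each product:
  - product 1 (Keyboard): category_id=2 -> matches Furniture
  - product 2 (Cable): category_id=3 -> matches Kitchen
  - product 3 (Mouse): category_id=1 -> matches Tools
  - product 4 (Stapler): category_id=NULL, no match -> kept with NULL
All 4 rows appear; 1 has NULL category.

SQL:
SELECT a.name, b.name AS category
FROM products a
LEFT JOIN categories b ON a.category_id = b.id

Result:
name     | category 
---------+----------
Keyboard | Furniture
Cable    | Kitchen  
Mouse    | Tools    
Stapler  | NULL     


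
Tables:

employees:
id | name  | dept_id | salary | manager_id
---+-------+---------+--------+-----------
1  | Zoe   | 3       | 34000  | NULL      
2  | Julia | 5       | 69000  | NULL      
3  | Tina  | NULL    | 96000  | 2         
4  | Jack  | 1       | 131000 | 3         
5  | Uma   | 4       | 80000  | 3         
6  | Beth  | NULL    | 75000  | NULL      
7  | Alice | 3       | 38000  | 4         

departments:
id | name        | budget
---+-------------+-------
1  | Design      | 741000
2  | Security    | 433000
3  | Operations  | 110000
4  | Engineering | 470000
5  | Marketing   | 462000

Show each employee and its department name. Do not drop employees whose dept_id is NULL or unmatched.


LEFT JOIN keeps every row from employees (the left table); where dept_id has no match in departments, the department columns become NULL. Walk through each employee:
  - employee 1 (Zoe): dept_id=3 -> matches Operations
  - employee 2 (Julia): dept_id=5 -> matches Marketing
  - employee 3 (Tina): dept_id=NULL, no match -> kept with NULL
  - employee 4 (Jack): dept_id=1 -> matches Design
  - employee 5 (Uma): dept_id=4 -> matches Engineering
  - employee 6 (Beth): dept_id=NULL, no match -> kept with NULL
  - employee 7 (Alice): dept_id=3 -> matches Operations
All 7 rows appear; 2 have NULL department.

SQL:
SELECT a.name, b.name AS department
FROM employees a
LEFT JOIN departments b ON a.dept_id = b.id

Result:
name  | department 
------+------------
Zoe   | Operations 
Julia | Marketing  
Tina  | NULL       
Jack  | Design     
Uma   | Engineering
Beth  | NULL       
Alice | Operations 


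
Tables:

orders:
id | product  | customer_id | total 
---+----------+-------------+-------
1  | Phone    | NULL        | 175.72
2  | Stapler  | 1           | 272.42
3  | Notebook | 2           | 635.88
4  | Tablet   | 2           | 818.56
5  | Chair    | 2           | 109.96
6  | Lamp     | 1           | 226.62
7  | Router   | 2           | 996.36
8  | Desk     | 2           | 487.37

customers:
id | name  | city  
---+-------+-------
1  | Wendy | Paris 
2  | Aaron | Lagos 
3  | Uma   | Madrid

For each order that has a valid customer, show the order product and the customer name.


INNER JOIN keeps only orders rows whose customer_id matches an id in customers. Walk through each order:
  - order 1 (Phone): customer_id=NULL, no match -> dropped
  - order 2 (Stapler): customer_id=1 -> matches Wendy
  - order 3 (Notebook): customer_id=2 -> matches Aaron
  - order 4 (Tablet): customer_id=2 -> matches Aaron
  - order 5 (Chair): customer_id=2 -> matches Aaron
  - order 6 (Lamp): customer_id=1 -> matches Wendy
  - order 7 (Router): customer_id=2 -> matches Aaron
  - order 8 (Desk): customer_id=2 -> matches Aaron
So 1 of 8 rows is dropped.

SQL:
SELECT a.product, b.name AS customer
FROM orders a
INNER JOIN customers b ON a.customer_id = b.id

Result:
product  | customer
---------+---------
Stapler  | Wendy   
Notebook | Aaron   
Tablet   | Aaron   
Chair    | Aaron   
Lamp     | Wendy   
Router   | Aaron   
Desk     | Aaron   


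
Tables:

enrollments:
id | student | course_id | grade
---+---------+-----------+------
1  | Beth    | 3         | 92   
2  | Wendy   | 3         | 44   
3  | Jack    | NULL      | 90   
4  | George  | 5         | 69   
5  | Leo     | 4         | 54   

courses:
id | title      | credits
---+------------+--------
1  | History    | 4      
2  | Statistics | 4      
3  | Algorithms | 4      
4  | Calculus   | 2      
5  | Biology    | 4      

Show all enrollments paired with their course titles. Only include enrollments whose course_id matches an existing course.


INNER JOIN keeps only enrollments rows whose course_id matches an id in courses. Walk through each enrollment:
  - enrollment 1 (Beth): course_id=3 -> matches Algorithms
  - enrollment 2 (Wendy): course_id=3 -> matches Algorithms
  - enrollment 3 (Jack): course_id=NULL, no match -> dropped
  - enrollment 4 (George): course_id=5 -> matches Biology
  - enrollment 5 (Leo): course_id=4 -> matches Calculus
So 1 of 5 rows is dropped.

SQL:
SELECT a.student, b.title AS course
FROM enrollments a
INNER JOIN courses b ON a.course_id = b.id

Result:
student | course    
--------+-----------
Beth    | Algorithms
Wendy   | Algorithms
George  | Biology   
Leo     | Calculus  


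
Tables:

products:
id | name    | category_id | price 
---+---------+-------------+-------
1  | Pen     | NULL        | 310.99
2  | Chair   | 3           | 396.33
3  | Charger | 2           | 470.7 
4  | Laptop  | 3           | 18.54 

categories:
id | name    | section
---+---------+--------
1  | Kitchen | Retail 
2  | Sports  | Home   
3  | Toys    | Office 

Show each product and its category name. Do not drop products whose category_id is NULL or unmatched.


LEFT JOIN keeps every row from products (the left table); where category_id has no match in categories, the category columns become NULL. Walk through each product:
  - product 1 (Pen): category_id=NULL, no match -> kept with NULL
  - product 2 (Chair): category_id=3 -> matches Toys
  - product 3 (Charger): category_id=2 -> matches Sports
  - product 4 (Laptop): category_id=3 -> matches Toys
All 4 rows appear; 1 has NULL category.

SQL:
SELECT a.name, b.name AS category
FROM products a
LEFT JOIN categories b ON a.category_id = b.id

Result:
name    | category
--------+---------
Pen     | NULL    
Chair   | Toys    
Charger | Sports  
Laptop  | Toys    


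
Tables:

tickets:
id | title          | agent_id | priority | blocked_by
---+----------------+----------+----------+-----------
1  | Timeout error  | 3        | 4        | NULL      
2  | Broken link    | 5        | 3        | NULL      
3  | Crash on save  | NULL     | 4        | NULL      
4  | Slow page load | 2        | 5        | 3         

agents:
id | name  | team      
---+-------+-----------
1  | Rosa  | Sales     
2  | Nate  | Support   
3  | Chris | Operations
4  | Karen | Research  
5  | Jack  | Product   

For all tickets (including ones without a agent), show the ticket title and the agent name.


LEFT JOIN keeps every row from tickets (the left table); where agent_id has no match in agents, the agent columns become NULL. Walk through each ticket:
  - ticket 1 (Timeout error): agent_id=3 -> matches Chris
  - ticket 2 (Broken link): agent_id=5 -> matches Jack
  - ticket 3 (Crash on save): agent_id=NULL, no match -> kept with NULL
  - ticket 4 (Slow page load): agent_id=2 -> matches Nate
All 4 rows appear; 1 has NULL agent.

SQL:
SELECT a.title, b.name AS agent
FROM tickets a
LEFT JOIN agents b ON a.agent_id = b.id

Result:
title          | agent
---------------+------
Timeout error  | Chris
Broken link    | Jack 
Crash on save  | NULL 
Slow page load | Nate 


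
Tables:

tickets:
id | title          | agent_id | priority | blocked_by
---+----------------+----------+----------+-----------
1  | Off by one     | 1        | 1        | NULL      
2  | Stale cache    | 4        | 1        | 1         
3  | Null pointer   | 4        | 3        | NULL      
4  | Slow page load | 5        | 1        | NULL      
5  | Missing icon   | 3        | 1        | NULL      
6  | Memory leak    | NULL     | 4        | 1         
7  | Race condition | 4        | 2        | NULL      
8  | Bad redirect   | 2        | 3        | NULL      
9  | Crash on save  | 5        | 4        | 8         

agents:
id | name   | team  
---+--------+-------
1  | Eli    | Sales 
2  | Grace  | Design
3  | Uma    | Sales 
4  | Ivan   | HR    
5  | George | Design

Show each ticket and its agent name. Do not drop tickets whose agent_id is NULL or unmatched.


LEFT JOIN keeps every row from tickets (the left table); where agent_id has no match in agents, the agent columns become NULL. Walk through each ticket:
  - ticket 1 (Off by one): agent_id=1 -> matches Eli
  - ticket 2 (Stale cache): agent_id=4 -> matches Ivan
  - ticket 3 (Null pointer): agent_id=4 -> matches Ivan
  - ticket 4 (Slow page load): agent_id=5 -> matches George
  - ticket 5 (Missing icon): agent_id=3 -> matches Uma
  - ticket 6 (Memory leak): agent_id=NULL, no match -> kept with NULL
  - ticket 7 (Race condition): agent_id=4 -> matches Ivan
  - ticket 8 (Bad redirect): agent_id=2 -> matches Grace
  - ticket 9 (Crash on save): agent_id=5 -> matches George
All 9 rows appear; 1 has NULL agent.

SQL:
SELECT a.title, b.name AS agent
FROM tickets a
LEFT JOIN agents b ON a.agent_id = b.id

Result:
title          | agent 
---------------+-------
Off by one     | Eli   
Stale cache    | Ivan  
Null pointer   | Ivan  
Slow page load | George
Missing icon   | Uma   
Memory leak    | NULL  
Race condition | Ivan  
Bad redirect   | Grace 
Crash on save  | George


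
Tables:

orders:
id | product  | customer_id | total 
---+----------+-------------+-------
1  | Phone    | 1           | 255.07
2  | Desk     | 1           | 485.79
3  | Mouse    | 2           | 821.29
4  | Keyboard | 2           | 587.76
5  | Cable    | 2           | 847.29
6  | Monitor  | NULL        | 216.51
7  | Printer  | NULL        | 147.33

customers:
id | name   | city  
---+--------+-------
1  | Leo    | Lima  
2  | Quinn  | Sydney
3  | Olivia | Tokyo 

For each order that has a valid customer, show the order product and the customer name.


INNER JOIN keeps only orders rows whose customer_id matches an id in customers. Walk through each order:
  - order 1 (Phone): customer_id=1 -> matches Leo
  - order 2 (Desk): customer_id=1 -> matches Leo
  - order 3 (Mouse): customer_id=2 -> matches Quinn
  - order 4 (Keyboard): customer_id=2 -> matches Quinn
  - order 5 (Cable): customer_id=2 -> matches Quinn
  - order 6 (Monitor): customer_id=NULL, no match -> dropped
  - order 7 (Printer): customer_id=NULL, no match -> dropped
So 2 of 7 rows are dropped.

SQL:
SELECT a.product, b.name AS customer
FROM orders a
INNER JOIN customers b ON a.customer_id = b.id

Result:
product  | customer
---------+---------
Phone    | Leo     
Desk     | Leo     
Mouse    | Quinn   
Keyboard | Quinn   
Cable    | Quinn   


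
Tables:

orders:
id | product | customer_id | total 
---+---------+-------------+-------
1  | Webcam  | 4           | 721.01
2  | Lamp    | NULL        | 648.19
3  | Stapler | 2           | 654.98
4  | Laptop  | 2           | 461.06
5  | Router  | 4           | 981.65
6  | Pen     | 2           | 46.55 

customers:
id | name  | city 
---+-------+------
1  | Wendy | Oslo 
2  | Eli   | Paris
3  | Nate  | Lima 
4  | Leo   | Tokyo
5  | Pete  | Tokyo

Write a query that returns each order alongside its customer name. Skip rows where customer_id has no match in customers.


INNER JOIN keeps only orders rows whose customer_id matches an id in customers. Walk through each order:
  - order 1 (Webcam): customer_id=4 -> matches Leo
  - order 2 (Lamp): customer_id=NULL, no match -> dropped
  - order 3 (Stapler): customer_id=2 -> matches Eli
  - order 4 (Laptop): customer_id=2 -> matches Eli
  - order 5 (Router): customer_id=4 -> matches Leo
  - order 6 (Pen): customer_id=2 -> matches Eli
So 1 of 6 rows is dropped.

SQL:
SELECT a.product, b.name AS customer
FROM orders a
INNER JOIN customers b ON a.customer_id = b.id

Result:
product | customer
--------+---------
Webcam  | Leo     
Stapler | Eli     
Laptop  | Eli     
Router  | Leo     
Pen     | Eli     


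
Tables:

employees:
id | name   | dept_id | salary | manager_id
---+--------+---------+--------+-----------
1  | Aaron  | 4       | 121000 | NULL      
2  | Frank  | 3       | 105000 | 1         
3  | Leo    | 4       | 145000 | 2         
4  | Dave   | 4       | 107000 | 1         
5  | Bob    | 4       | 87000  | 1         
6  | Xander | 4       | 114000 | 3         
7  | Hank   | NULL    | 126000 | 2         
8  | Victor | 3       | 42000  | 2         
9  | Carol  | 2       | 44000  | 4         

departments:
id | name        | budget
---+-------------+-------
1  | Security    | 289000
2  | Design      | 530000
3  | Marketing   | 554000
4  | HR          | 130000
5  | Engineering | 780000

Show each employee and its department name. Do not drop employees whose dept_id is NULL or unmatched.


LEFT JOIN keeps every row from employees (the left table); where dept_id has no match in departments, the department columns become NULL. Walk through each employee:
  - employee 1 (Aaron): dept_id=4 -> matches HR
  - employee 2 (Frank): dept_id=3 -> matches Marketing
  - employee 3 (Leo): dept_id=4 -> matches HR
  - employee 4 (Dave): dept_id=4 -> matches HR
  - employee 5 (Bob): dept_id=4 -> matches HR
  - employee 6 (Xander): dept_id=4 -> matches HR
  - employee 7 (Hank): dept_id=NULL, no match -> kept with NULL
  - employee 8 (Victor): dept_id=3 -> matches Marketing
  - employee 9 (Carol): dept_id=2 -> matches Design
All 9 rows appear; 1 has NULL department.

SQL:
SELECT a.name, b.name AS department
FROM employees a
LEFT JOIN departments b ON a.dept_id = b.id

Result:
name   | department
-------+-----------
Aaron  | HR        
Frank  | Marketing 
Leo    | HR        
Dave   | HR        
Bob    | HR        
Xander | HR        
Hank   | NULL      
Victor | Marketing 
Carol  | Design    


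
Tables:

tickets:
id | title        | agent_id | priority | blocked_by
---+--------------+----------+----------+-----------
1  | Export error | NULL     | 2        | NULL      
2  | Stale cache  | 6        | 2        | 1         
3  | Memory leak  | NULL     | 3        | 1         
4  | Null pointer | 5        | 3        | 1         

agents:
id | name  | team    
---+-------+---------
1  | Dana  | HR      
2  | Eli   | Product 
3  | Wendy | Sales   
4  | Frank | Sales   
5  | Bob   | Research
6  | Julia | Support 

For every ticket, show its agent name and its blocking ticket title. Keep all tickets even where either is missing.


Two LEFT JOINs from the same base table tickets: one to agents via agent_id, one to tickets itself via blocked_by. Both are LEFT so every ticket is preserved.
Match against agents:
  - ticket 1 (Export error): agent_id=NULL, no match -> kept with NULL
  - ticket 2 (Stale cache): agent_id=6 -> matches Julia
  - ticket 3 (Memory leak): agent_id=NULL, no match -> kept with NULL
  - ticket 4 (Null pointer): agent_id=5 -> matches Bob
Match against tickets (self):
  - ticket 1 (Export error): blocked_by=NULL -> NULL
  - ticket 2 (Stale cache): blocked_by=1 -> Export error
  - ticket 3 (Memory leak): blocked_by=1 -> Export error
  - ticket 4 (Null pointer): blocked_by=1 -> Export error

SQL:
SELECT a.title, b.name AS agent, c.title AS blocked_by
FROM tickets a
LEFT JOIN agents b ON a.agent_id = b.id
LEFT JOIN tickets c ON a.blocked_by = c.id

Result:
title        | agent | blocked_by  
-------------+-------+-------------
Export error | NULL  | NULL        
Stale cache  | Julia | Export error
Memory leak  | NULL  | Export error
Null pointer | Bob   | Export error


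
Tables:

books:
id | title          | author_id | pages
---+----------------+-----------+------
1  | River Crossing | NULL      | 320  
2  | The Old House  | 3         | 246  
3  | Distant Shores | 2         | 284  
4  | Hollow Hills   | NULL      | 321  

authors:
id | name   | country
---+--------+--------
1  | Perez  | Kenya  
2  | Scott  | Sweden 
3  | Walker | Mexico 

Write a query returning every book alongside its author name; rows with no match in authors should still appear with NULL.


LEFT JOIN keeps every row from books (the left table); where author_id has no match in authors, the author columns become NULL. Walk through each book:
  - book 1 (River Crossing): author_id=NULL, no match -> kept with NULL
  - book 2 (The Old House): author_id=3 -> matches Walker
  - book 3 (Distant Shores): author_id=2 -> matches Scott
  - book 4 (Hollow Hills): author_id=NULL, no match -> kept with NULL
All 4 rows appear; 2 have NULL author.

SQL:
SELECT a.title, b.name AS author
FROM books a
LEFT JOIN authors b ON a.author_id = b.id

Result:
title          | author
---------------+-------
River Crossing | NULL  
The Old House  | Walker
Distant Shores | Scott 
Hollow Hills   | NULL  


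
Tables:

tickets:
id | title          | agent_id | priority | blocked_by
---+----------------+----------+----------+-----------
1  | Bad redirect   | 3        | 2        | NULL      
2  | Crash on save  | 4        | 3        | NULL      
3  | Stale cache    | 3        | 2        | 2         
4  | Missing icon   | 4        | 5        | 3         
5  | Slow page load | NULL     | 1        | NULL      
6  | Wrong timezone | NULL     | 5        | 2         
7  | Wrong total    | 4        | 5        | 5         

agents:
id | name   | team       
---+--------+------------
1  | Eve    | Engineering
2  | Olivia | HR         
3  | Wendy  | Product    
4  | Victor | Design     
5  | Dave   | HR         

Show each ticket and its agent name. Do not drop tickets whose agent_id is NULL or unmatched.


LEFT JOIN keeps every row from tickets (the left table); where agent_id has no match in agents, the agent columns become NULL. Walk through each ticket:
  - ticket 1 (Bad redirect): agent_id=3 -> matches Wendy
  - ticket 2 (Crash on save): agent_id=4 -> matches Victor
  - ticket 3 (Stale cache): agent_id=3 -> matches Wendy
  - ticket 4 (Missing icon): agent_id=4 -> matches Victor
  - ticket 5 (Slow page load): agent_id=NULL, no match -> kept with NULL
  - ticket 6 (Wrong timezone): agent_id=NULL, no match -> kept with NULL
  - ticket 7 (Wrong total): agent_id=4 -> matches Victor
All 7 rows appear; 2 have NULL agent.

SQL:
SELECT a.title, b.name AS agent
FROM tickets a
LEFT JOIN agents b ON a.agent_id = b.id

Result:
title          | agent 
---------------+-------
Bad redirect   | Wendy 
Crash on save  | Victor
Stale cache    | Wendy 
Missing icon   | Victor
Slow page load | NULL  
Wrong timezone | NULL  
Wrong total    | Victor
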